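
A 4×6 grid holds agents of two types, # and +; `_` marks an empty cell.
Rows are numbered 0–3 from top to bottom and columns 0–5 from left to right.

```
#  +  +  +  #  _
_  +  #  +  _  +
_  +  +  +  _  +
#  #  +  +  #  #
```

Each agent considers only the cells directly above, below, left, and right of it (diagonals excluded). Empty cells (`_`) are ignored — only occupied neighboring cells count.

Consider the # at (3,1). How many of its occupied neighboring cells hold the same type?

1

Occupied neighbors of (3,1): (2,1)=+, (3,0)=#, (3,2)=+.
Same type (#): 1 of 3.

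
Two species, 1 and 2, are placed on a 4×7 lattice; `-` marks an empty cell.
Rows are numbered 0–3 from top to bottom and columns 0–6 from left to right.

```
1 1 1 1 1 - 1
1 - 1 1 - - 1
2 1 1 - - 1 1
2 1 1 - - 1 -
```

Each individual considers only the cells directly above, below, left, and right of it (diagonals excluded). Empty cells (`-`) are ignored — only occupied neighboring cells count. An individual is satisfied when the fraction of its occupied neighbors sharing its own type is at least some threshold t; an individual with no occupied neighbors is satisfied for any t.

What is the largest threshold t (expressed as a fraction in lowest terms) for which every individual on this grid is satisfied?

1/3

Row 0: (0,0)1 2/2 · (0,1)1 2/2 · (0,2)1 3/3 · (0,3)1 3/3 · (0,4)1 1/1 · (0,6)1 1/1
Row 1: (1,0)1 1/2 · (1,2)1 3/3 · (1,3)1 2/2 · (1,6)1 2/2
Row 2: (2,0)2 1/3 · (2,1)1 2/3 · (2,2)1 3/3 · (2,5)1 2/2 · (2,6)1 2/2
Row 3: (3,0)2 1/2 · (3,1)1 2/3 · (3,2)1 2/2 · (3,5)1 1/1
The smallest same-type fraction is 1/3 at (2,0), which reduces to 1/3. Any threshold above that leaves this individual unsatisfied.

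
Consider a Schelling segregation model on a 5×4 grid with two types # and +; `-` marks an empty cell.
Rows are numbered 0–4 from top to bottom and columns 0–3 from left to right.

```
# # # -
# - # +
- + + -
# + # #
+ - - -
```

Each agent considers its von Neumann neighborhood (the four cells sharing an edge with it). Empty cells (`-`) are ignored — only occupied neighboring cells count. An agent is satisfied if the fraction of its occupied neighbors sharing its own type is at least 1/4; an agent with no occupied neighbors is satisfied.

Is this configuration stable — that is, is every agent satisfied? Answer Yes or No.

No

(0,0)# 2/2 satisfied
(0,1)# 2/2 satisfied
(0,2)# 2/2 satisfied
(1,0)# 1/1 satisfied
(1,2)# 1/3 satisfied
(1,3)+ 0/1 not
(2,1)+ 2/2 satisfied
(2,2)+ 1/3 satisfied
(3,0)# 0/2 not
(3,1)+ 1/3 satisfied
(3,2)# 1/3 satisfied
(3,3)# 1/1 satisfied
(4,0)+ 0/1 not
For instance (1,3) has only 0/1 same-type neighbors, below 1/4.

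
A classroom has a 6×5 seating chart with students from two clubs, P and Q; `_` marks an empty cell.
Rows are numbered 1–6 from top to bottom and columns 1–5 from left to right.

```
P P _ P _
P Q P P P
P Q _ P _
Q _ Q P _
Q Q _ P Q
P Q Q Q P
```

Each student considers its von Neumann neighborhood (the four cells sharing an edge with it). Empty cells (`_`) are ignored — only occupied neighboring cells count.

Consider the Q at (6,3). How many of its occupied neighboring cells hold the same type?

2

Occupied neighbors of (6,3): (6,2)=Q, (6,4)=Q.
Same type (Q): 2 of 2.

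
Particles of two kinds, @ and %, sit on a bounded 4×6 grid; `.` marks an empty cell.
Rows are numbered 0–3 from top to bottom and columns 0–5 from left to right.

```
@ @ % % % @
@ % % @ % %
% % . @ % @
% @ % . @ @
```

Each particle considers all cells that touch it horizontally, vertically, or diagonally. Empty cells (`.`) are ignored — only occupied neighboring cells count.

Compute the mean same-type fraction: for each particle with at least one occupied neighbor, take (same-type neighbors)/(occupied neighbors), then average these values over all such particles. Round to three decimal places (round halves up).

0.482

Row 0: (0,0)@ 2/3 · (0,1)@ 2/5 · (0,2)% 3/5 · (0,3)% 4/5 · (0,4)% 3/5 · (0,5)@ 0/3
Row 1: (1,0)@ 2/5 · (1,1)% 4/7 · (1,2)% 4/7 · (1,3)@ 1/7 · (1,4)% 4/8 · (1,5)% 3/5
Row 2: (2,0)% 3/5 · (2,1)% 5/7 · (2,3)@ 2/6 · (2,4)% 2/7 · (2,5)@ 2/5
Row 3: (3,0)% 2/3 · (3,1)@ 0/4 · (3,2)% 1/3 · (3,4)@ 3/4 · (3,5)@ 2/3
Sum over 22 particles: 2/3 + 2/5 + 3/5 + 4/5 + 3/5 + 0/3 + 2/5 + 4/7 + 4/7 + 1/7 + 4/8 + 3/5 + 3/5 + 5/7 + 2/6 + 2/7 + 2/5 + 2/3 + 0/4 + 1/3 + 3/4 + 2/3 = 4453/420; mean = 4453/420 ÷ 22 = 4453/9240 = 0.481926… → 0.482.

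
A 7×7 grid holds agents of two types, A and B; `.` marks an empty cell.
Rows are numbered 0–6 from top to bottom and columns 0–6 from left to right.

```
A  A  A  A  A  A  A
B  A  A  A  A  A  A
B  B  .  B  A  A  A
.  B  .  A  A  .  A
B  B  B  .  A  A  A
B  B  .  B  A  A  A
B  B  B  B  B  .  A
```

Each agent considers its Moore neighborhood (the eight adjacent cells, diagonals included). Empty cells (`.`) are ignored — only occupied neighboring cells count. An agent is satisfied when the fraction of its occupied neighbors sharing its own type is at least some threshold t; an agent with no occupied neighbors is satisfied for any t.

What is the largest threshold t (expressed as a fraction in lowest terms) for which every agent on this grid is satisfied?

Row 0: (0,0)A 2/3 · (0,1)A 4/5 · (0,2)A 5/5 · (0,3)A 5/5 · (0,4)A 5/5 · (0,5)A 5/5 · (0,6)A 3/3
Row 1: (1,0)B 2/5 · (1,1)A 4/7 · (1,2)A 5/7 · (1,3)A 6/7 · (1,4)A 7/8 · (1,5)A 8/8 · (1,6)A 5/5
Row 2: (2,0)B 3/4 · (2,1)B 3/5 · (2,3)B 0/6 · (2,4)A 6/7 · (2,5)A 7/7 · (2,6)A 4/4
Row 3: (3,1)B 5/5 · (3,3)A 3/5 · (3,4)A 5/6 · (3,6)A 4/4
Row 4: (4,0)B 4/4 · (4,1)B 5/5 · (4,2)B 4/5 · (4,4)A 5/6 · (4,5)A 7/7 · (4,6)A 4/4
Row 5: (5,0)B 5/5 · (5,1)B 7/7 · (5,3)B 4/6 · (5,4)A 3/6 · (5,5)A 6/7 · (5,6)A 4/4
Row 6: (6,0)B 3/3 · (6,1)B 4/4 · (6,2)B 4/4 · (6,3)B 3/4 · (6,4)B 2/4 · (6,6)A 2/2
The smallest same-type fraction is 0/6 at (2,3), which reduces to 0/1. Any threshold above that leaves this agent unsatisfied.

0/1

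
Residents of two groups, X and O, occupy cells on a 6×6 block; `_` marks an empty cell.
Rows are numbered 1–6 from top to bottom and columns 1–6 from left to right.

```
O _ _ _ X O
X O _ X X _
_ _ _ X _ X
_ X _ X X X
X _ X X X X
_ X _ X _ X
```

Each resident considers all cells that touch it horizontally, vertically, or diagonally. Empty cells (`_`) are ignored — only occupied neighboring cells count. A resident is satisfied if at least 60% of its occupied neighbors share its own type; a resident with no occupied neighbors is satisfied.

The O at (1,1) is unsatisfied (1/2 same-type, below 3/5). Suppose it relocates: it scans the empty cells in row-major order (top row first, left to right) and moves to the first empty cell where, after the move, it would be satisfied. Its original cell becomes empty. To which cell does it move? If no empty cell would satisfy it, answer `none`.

none

Vacating (1,1). Empty cells in order:
  (1,2): 1/2 same-type → still unsatisfied.
  (1,3): 1/2 same-type → still unsatisfied.
  (1,4): 0/3 same-type → still unsatisfied.
  (2,3): 1/3 same-type → still unsatisfied.
  (2,6): 1/4 same-type → still unsatisfied.
  (3,1): 1/3 same-type → still unsatisfied.
  (3,2): 1/3 same-type → still unsatisfied.
  (3,3): 1/5 same-type → still unsatisfied.
  (3,5): 0/7 same-type → still unsatisfied.
  (4,1): 0/2 same-type → still unsatisfied.
  (4,3): 0/5 same-type → still unsatisfied.
  (5,2): 0/4 same-type → still unsatisfied.
  (6,1): 0/2 same-type → still unsatisfied.
  (6,3): 0/4 same-type → still unsatisfied.
  (6,5): 0/5 same-type → still unsatisfied.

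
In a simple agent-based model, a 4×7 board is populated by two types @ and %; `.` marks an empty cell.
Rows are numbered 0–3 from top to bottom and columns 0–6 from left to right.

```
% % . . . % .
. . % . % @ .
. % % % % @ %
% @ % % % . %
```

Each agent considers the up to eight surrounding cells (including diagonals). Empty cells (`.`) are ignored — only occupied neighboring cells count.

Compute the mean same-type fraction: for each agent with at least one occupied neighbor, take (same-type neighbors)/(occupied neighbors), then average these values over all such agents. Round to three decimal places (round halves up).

0.647

Row 0: (0,0)% 1/1 · (0,1)% 2/2 · (0,5)% 1/2
Row 1: (1,2)% 4/4 · (1,4)% 3/5 · (1,5)@ 1/5
Row 2: (2,1)% 4/5 · (2,2)% 5/6 · (2,3)% 7/7 · (2,4)% 4/6 · (2,5)@ 1/6 · (2,6)% 1/3
Row 3: (3,0)% 1/2 · (3,1)@ 0/4 · (3,2)% 4/5 · (3,3)% 5/5 · (3,4)% 3/4 · (3,6)% 1/2
Sum over 18 agents: 1/1 + 2/2 + 1/2 + 4/4 + 3/5 + 1/5 + 4/5 + 5/6 + 7/7 + 4/6 + 1/6 + 1/3 + 1/2 + 0/4 + 4/5 + 5/5 + 3/4 + 1/2 = 233/20; mean = 233/20 ÷ 18 = 233/360 = 0.647222… → 0.647.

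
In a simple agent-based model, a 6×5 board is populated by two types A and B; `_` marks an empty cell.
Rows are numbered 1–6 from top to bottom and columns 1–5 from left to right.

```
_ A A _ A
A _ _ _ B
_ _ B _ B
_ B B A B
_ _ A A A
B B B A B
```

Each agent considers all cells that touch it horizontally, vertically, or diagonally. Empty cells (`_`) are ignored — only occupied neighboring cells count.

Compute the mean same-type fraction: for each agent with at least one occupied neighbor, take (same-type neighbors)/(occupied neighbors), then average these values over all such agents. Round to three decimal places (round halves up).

0.559

(1,2)A 2/2
(1,3)A 1/1
(1,5)A 0/1
(2,1)A 1/1
(2,5)B 1/2
(3,3)B 2/3
(3,5)B 2/3
(4,2)B 2/3
(4,3)B 2/5
(4,4)A 3/7
(4,5)B 1/4
(5,3)A 3/7
(5,4)A 4/8
(5,5)A 3/5
(6,1)B 1/1
(6,2)B 2/3
(6,3)B 1/4
(6,4)A 3/5
(6,5)B 0/3
Sum over 19 agents: 2/2 + 1/1 + 0/1 + 1/1 + 1/2 + 2/3 + 2/3 + 2/3 + 2/5 + 3/7 + 1/4 + 3/7 + 4/8 + 3/5 + 1/1 + 2/3 + 1/4 + 3/5 + 0/3 = 2231/210; mean = 2231/210 ÷ 19 = 2231/3990 = 0.559147… → 0.559.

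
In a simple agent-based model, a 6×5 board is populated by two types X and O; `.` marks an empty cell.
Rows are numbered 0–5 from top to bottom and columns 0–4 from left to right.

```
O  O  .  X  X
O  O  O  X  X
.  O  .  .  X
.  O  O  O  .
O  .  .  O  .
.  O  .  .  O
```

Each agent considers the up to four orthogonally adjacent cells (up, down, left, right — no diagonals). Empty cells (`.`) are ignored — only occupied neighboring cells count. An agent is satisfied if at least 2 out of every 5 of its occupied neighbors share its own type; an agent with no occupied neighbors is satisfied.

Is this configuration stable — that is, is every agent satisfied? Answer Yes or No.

Yes

Row 0: (0,0)O 2/2 satisfied · (0,1)O 2/2 satisfied · (0,3)X 2/2 satisfied · (0,4)X 2/2 satisfied
Row 1: (1,0)O 2/2 satisfied · (1,1)O 4/4 satisfied · (1,2)O 1/2 satisfied · (1,3)X 2/3 satisfied · (1,4)X 3/3 satisfied
Row 2: (2,1)O 2/2 satisfied · (2,4)X 1/1 satisfied
Row 3: (3,1)O 2/2 satisfied · (3,2)O 2/2 satisfied · (3,3)O 2/2 satisfied
Row 4: (4,0)O 0/0 satisfied · (4,3)O 1/1 satisfied
Row 5: (5,1)O 0/0 satisfied · (5,4)O 0/0 satisfied
All meet the threshold, so the configuration is stable.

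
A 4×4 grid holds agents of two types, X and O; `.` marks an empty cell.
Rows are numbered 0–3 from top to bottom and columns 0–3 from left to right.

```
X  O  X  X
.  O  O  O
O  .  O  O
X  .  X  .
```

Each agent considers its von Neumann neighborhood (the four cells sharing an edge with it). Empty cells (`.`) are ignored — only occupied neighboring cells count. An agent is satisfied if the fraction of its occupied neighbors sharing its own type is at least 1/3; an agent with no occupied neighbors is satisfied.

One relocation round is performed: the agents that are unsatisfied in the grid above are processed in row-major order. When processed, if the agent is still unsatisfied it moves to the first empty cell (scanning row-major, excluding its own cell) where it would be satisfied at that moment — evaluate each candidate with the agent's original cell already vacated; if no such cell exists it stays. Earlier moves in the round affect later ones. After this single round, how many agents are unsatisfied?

0

Initially unsatisfied (in order): (0,0), (2,0), (3,0), (3,2).
  (0,0) → (3,1).
  (2,0) → (0,0).
  (3,0): now satisfied by earlier moves; stays.
  (3,2): now satisfied by earlier moves; stays.
Resulting grid:
O O X X
. O O O
. . O O
X X X .
All satisfied now.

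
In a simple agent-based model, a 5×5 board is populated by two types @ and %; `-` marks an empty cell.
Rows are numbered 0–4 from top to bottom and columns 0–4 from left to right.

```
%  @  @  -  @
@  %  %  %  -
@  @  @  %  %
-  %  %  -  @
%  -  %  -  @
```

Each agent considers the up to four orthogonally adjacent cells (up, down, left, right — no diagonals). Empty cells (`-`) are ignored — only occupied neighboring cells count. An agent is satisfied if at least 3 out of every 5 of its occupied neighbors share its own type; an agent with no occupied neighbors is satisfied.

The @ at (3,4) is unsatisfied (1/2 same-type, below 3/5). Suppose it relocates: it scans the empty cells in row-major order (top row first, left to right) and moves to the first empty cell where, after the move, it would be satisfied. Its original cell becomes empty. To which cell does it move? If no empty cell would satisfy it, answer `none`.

Vacating (3,4). Empty cells in order:
  (0,3): 2/3 same-type → satisfied — stop here.

(0,3)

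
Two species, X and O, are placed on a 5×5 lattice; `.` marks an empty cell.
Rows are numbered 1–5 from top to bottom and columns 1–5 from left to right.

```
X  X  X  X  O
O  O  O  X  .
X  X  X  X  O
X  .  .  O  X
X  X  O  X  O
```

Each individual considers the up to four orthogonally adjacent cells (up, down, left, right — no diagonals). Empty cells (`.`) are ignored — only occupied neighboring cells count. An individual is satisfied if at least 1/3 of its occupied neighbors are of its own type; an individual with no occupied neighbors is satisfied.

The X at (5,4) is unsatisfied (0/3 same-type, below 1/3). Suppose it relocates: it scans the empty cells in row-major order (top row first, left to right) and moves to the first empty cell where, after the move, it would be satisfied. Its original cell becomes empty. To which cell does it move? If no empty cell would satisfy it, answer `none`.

(2,5)

Vacating (5,4). Empty cells in order:
  (2,5): 1/3 same-type → satisfied — stop here.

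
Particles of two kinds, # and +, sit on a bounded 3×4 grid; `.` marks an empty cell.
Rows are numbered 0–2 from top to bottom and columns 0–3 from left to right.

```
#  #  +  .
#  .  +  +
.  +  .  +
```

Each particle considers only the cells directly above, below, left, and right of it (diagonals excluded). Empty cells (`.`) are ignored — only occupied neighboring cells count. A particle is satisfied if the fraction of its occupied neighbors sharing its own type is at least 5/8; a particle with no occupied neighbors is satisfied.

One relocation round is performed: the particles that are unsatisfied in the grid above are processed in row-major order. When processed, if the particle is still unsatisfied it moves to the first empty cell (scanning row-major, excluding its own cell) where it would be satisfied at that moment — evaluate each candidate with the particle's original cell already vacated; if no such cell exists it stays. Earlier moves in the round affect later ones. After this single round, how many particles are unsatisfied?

0

Initially unsatisfied (in order): (0,1), (0,2).
  (0,1): no empty cell satisfies it; stays.
  (0,2) → (0,3).
Resulting grid:
# # . +
# . + +
. + . +
All satisfied now.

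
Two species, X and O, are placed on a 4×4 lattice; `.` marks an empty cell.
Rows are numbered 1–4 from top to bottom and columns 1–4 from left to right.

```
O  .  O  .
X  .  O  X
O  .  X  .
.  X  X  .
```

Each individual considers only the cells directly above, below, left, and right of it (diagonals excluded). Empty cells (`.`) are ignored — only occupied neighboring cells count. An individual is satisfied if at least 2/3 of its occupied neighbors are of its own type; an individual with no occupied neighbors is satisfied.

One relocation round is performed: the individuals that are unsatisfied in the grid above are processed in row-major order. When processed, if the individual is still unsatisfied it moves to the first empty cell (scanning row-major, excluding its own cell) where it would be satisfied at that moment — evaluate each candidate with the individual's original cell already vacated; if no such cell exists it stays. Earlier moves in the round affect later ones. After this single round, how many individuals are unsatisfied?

Initially unsatisfied (in order): (1,1), (2,1), (2,3), (2,4), (3,1), (3,3).
  (1,1) → (1,2).
  (2,1) → (3,2).
  (2,3) → (1,1).
  (2,4): now satisfied by earlier moves; stays.
  (3,1) → (2,1).
  (3,3): now satisfied by earlier moves; stays.
Resulting grid:
O O O .
O . . X
. X X .
. X X .
All satisfied now.

0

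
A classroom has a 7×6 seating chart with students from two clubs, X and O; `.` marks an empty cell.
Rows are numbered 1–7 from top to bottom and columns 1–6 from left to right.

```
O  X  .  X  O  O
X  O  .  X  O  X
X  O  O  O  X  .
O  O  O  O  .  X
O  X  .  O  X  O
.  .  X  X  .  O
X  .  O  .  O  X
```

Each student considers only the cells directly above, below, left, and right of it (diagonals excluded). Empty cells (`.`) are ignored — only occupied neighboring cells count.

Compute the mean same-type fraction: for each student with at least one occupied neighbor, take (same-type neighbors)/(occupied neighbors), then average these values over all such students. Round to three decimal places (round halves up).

0.374

(1,1)O 0/2
(1,2)X 0/2
(1,4)X 1/2
(1,5)O 2/3
(1,6)O 1/2
(2,1)X 1/3
(2,2)O 1/3
(2,4)X 1/3
(2,5)O 1/4
(2,6)X 0/2
(3,1)X 1/3
(3,2)O 3/4
(3,3)O 3/3
(3,4)O 2/4
(3,5)X 0/2
(4,1)O 2/3
(4,2)O 3/4
(4,3)O 3/3
(4,4)O 3/3
(4,6)X 0/1
(5,1)O 1/2
(5,2)X 0/2
(5,4)O 1/3
(5,5)X 0/2
(5,6)O 1/3
(6,3)X 1/2
(6,4)X 1/2
(6,6)O 1/2
(7,1)X — no occupied neighbors
(7,3)O 0/1
(7,5)O 0/1
(7,6)X 0/2
Sum over 31 students: 0/2 + 0/2 + 1/2 + 2/3 + 1/2 + 1/3 + 1/3 + 1/3 + 1/4 + 0/2 + 1/3 + 3/4 + 3/3 + 2/4 + 0/2 + 2/3 + 3/4 + 3/3 + 3/3 + 0/1 + 1/2 + 0/2 + 1/3 + 0/2 + 1/3 + 1/2 + 1/2 + 1/2 + 0/1 + 0/1 + 0/2 = 139/12; mean = 139/12 ÷ 31 = 139/372 = 0.373655… → 0.374.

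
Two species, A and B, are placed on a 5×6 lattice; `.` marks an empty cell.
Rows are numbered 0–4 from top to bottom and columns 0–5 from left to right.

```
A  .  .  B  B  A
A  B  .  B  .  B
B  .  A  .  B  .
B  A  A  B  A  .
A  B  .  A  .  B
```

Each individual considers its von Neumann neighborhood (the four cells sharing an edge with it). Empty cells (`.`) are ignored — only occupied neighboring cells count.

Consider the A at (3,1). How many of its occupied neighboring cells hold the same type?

Occupied neighbors of (3,1): (4,1)=B, (3,0)=B, (3,2)=A.
Same type (A): 1 of 3.

1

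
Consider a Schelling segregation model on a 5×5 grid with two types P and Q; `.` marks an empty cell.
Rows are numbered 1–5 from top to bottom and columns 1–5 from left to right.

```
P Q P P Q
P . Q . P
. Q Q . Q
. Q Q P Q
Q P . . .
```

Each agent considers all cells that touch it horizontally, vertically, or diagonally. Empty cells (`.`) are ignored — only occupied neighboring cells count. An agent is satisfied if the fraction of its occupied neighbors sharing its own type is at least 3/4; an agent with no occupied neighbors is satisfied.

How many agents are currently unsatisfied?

14

(1,1)P 1/2 not
(1,2)Q 1/4 not
(1,3)P 1/3 not
(1,4)P 2/4 not
(1,5)Q 0/2 not
(2,1)P 1/3 not
(2,3)Q 3/5 not
(2,5)P 1/3 not
(3,2)Q 4/5 satisfied
(3,3)Q 4/5 satisfied
(3,5)Q 1/3 not
(4,2)Q 4/5 satisfied
(4,3)Q 3/5 not
(4,4)P 0/4 not
(4,5)Q 1/2 not
(5,1)Q 1/2 not
(5,2)P 0/3 not
Unsatisfied: (1,1), (1,2), (1,3), (1,4), (1,5), (2,1), (2,3), (2,5), (3,5), (4,3), (4,4), (4,5), (5,1), (5,2) — 14 in total.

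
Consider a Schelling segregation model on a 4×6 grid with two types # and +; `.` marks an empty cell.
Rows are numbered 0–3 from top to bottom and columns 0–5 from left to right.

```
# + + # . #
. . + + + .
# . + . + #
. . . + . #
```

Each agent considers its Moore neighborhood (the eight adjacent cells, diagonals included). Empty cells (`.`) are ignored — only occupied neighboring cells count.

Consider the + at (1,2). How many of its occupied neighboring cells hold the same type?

Occupied neighbors of (1,2): (0,1)=+, (0,2)=+, (0,3)=#, (1,3)=+, (2,2)=+.
Same type (+): 4 of 5.

4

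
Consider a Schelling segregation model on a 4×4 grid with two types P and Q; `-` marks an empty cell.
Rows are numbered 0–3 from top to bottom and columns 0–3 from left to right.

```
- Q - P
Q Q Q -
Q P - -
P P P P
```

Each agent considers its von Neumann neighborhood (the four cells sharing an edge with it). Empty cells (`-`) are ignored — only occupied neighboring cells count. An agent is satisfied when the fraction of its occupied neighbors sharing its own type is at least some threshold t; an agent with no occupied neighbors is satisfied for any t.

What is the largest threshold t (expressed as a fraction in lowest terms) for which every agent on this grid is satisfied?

1/3

Row 0: (0,1)Q 1/1 · (0,3)P — no occupied neighbors
Row 1: (1,0)Q 2/2 · (1,1)Q 3/4 · (1,2)Q 1/1
Row 2: (2,0)Q 1/3 · (2,1)P 1/3
Row 3: (3,0)P 1/2 · (3,1)P 3/3 · (3,2)P 2/2 · (3,3)P 1/1
The smallest same-type fraction is 1/3 at (2,0), which reduces to 1/3. Any threshold above that leaves this agent unsatisfied.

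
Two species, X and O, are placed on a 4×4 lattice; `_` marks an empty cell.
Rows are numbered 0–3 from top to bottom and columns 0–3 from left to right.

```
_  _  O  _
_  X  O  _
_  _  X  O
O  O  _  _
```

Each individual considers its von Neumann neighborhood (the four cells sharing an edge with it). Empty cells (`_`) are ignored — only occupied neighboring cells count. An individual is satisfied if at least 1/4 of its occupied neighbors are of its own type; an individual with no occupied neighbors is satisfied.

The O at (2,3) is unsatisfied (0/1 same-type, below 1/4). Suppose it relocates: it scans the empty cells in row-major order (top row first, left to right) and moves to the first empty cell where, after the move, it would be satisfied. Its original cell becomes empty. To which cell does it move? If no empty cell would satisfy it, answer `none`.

(0,0)

Vacating (2,3). Empty cells in order:
  (0,0): 0/0 same-type → satisfied — stop here.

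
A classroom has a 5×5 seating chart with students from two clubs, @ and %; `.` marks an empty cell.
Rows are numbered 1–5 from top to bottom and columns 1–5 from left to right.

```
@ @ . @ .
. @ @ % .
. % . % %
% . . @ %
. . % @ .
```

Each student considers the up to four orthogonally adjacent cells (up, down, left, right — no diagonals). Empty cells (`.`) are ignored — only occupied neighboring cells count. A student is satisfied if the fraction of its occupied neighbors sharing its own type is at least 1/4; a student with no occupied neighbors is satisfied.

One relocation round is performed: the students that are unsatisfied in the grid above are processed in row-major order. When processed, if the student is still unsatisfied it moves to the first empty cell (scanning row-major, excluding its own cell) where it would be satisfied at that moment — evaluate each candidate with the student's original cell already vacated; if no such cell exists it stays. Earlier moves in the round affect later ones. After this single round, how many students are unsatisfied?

0

Initially unsatisfied (in order): (1,4), (3,2), (5,3).
  (1,4) → (1,3).
  (3,2) → (1,4).
  (5,3) → (1,5).
Resulting grid:
@ @ @ % %
. @ @ % .
. . . % %
% . . @ %
. . . @ .
All satisfied now.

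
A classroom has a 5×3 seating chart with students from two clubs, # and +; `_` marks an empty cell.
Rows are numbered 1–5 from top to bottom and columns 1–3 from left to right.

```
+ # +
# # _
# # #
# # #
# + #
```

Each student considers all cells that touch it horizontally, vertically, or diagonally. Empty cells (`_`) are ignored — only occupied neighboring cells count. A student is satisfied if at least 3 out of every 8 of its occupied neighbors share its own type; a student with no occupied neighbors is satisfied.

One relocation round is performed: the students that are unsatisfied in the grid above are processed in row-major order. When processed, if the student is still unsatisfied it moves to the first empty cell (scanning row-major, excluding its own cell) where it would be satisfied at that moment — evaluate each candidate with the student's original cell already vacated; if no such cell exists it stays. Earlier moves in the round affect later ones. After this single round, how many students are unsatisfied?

Initially unsatisfied (in order): (1,1), (1,3), (5,2).
  (1,1): no empty cell satisfies it; stays.
  (1,3): no empty cell satisfies it; stays.
  (5,2): no empty cell satisfies it; stays.
Resulting grid:
+ # +
# # _
# # #
# # #
# + #
Unsatisfied now: (1,1), (1,3), (5,2).

3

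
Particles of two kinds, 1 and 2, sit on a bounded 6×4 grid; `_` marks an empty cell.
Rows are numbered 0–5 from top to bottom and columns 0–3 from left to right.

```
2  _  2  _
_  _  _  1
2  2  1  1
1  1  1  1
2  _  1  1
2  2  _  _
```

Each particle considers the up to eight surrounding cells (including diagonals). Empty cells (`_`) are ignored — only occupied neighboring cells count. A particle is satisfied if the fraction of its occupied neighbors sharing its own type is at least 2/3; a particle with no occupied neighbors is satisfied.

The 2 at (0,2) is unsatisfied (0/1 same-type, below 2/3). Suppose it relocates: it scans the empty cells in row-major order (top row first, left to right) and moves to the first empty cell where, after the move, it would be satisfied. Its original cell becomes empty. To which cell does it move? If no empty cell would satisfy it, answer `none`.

(0,1)

Vacating (0,2). Empty cells in order:
  (0,1): 1/1 same-type → satisfied — stop here.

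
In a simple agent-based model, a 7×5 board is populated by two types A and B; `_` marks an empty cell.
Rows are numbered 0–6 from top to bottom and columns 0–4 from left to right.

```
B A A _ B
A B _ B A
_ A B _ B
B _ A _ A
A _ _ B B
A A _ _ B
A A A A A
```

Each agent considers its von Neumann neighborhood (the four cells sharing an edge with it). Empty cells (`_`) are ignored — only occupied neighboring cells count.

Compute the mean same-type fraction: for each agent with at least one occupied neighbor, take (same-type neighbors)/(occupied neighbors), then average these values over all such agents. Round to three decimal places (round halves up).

0.420

(0,0)B 0/2
(0,1)A 1/3
(0,2)A 1/1
(0,4)B 0/1
(1,0)A 0/2
(1,1)B 0/3
(1,3)B 0/1
(1,4)A 0/3
(2,1)A 0/2
(2,2)B 0/2
(2,4)B 0/2
(3,0)B 0/1
(3,2)A 0/1
(3,4)A 0/2
(4,0)A 1/2
(4,3)B 1/1
(4,4)B 2/3
(5,0)A 3/3
(5,1)A 2/2
(5,4)B 1/2
(6,0)A 2/2
(6,1)A 3/3
(6,2)A 2/2
(6,3)A 2/2
(6,4)A 1/2
Sum over 25 agents: 0/2 + 1/3 + 1/1 + 0/1 + 0/2 + 0/3 + 0/1 + 0/3 + 0/2 + 0/2 + 0/2 + 0/1 + 0/1 + 0/2 + 1/2 + 1/1 + 2/3 + 3/3 + 2/2 + 1/2 + 2/2 + 3/3 + 2/2 + 2/2 + 1/2 = 21/2; mean = 21/2 ÷ 25 = 21/50 = 0.42 → 0.420.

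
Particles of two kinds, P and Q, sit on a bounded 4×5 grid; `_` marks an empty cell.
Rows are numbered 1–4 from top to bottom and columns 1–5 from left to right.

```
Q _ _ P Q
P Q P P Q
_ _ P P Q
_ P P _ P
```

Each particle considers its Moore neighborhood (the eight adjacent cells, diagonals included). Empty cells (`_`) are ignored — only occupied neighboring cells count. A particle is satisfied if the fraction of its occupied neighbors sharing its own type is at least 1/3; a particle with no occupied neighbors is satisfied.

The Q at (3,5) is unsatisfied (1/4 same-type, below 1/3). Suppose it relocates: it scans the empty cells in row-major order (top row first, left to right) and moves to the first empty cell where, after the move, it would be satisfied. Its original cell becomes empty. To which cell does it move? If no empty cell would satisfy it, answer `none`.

Vacating (3,5). Empty cells in order:
  (1,2): 2/4 same-type → satisfied — stop here.

(1,2)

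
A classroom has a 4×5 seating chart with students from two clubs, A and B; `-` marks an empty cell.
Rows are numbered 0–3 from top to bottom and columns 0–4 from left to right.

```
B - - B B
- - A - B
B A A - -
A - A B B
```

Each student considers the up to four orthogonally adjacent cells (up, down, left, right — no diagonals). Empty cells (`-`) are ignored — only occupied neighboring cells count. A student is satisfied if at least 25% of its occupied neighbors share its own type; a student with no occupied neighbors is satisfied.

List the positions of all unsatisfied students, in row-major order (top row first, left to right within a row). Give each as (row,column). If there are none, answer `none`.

Row 0: (0,0)B 0/0 ✓ · (0,3)B 1/1 ✓ · (0,4)B 2/2 ✓
Row 1: (1,2)A 1/1 ✓ · (1,4)B 1/1 ✓
Row 2: (2,0)B 0/2 ✗ · (2,1)A 1/2 ✓ · (2,2)A 3/3 ✓
Row 3: (3,0)A 0/1 ✗ · (3,2)A 1/2 ✓ · (3,3)B 1/2 ✓ · (3,4)B 1/1 ✓

(2,0), (3,0)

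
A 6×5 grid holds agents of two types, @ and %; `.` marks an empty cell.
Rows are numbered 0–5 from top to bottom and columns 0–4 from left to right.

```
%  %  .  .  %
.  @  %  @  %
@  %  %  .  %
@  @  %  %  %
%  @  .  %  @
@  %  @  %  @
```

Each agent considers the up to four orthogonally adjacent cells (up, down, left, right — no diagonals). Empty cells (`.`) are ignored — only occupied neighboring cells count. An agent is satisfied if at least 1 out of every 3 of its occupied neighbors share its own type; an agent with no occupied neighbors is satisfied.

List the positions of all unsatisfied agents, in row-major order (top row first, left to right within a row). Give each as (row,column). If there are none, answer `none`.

(1,1), (1,3), (2,1), (4,0), (5,0), (5,1), (5,2)

(0,0)% 1/1 ok
(0,1)% 1/2 ok
(0,4)% 1/1 ok
(1,1)@ 0/3 unhappy
(1,2)% 1/3 ok
(1,3)@ 0/2 unhappy
(1,4)% 2/3 ok
(2,0)@ 1/2 ok
(2,1)% 1/4 unhappy
(2,2)% 3/3 ok
(2,4)% 2/2 ok
(3,0)@ 2/3 ok
(3,1)@ 2/4 ok
(3,2)% 2/3 ok
(3,3)% 3/3 ok
(3,4)% 2/3 ok
(4,0)% 0/3 unhappy
(4,1)@ 1/3 ok
(4,3)% 2/3 ok
(4,4)@ 1/3 ok
(5,0)@ 0/2 unhappy
(5,1)% 0/3 unhappy
(5,2)@ 0/2 unhappy
(5,3)% 1/3 ok
(5,4)@ 1/2 ok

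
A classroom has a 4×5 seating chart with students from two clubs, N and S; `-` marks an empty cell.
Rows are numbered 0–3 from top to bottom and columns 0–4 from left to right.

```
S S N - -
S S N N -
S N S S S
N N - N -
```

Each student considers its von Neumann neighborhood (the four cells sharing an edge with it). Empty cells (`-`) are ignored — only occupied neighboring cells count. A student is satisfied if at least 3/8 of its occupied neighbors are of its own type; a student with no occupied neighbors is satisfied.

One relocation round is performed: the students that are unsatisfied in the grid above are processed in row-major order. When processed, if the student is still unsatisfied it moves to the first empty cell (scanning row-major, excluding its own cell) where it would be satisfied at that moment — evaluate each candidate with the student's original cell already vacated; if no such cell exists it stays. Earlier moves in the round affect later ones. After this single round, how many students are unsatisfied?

1

Initially unsatisfied (in order): (2,0), (2,1), (2,2), (3,3).
  (2,0) → (0,4).
  (2,1) → (0,3).
  (2,2): now satisfied by earlier moves; stays.
  (3,3) → (2,0).
Resulting grid:
S S N N S
S S N N -
N - S S S
N N - - -
Unsatisfied now: (0,4).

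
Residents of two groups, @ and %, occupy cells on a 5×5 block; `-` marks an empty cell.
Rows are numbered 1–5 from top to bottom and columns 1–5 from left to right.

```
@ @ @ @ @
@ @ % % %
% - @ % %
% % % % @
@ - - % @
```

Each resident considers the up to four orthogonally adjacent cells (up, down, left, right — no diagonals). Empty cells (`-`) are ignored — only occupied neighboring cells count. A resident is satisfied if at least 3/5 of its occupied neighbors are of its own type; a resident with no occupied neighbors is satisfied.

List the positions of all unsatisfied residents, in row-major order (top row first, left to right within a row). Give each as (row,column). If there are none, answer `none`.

Row 1: (1,1)@ 2/2 ok · (1,2)@ 3/3 ok · (1,3)@ 2/3 ok · (1,4)@ 2/3 ok · (1,5)@ 1/2 unhappy
Row 2: (2,1)@ 2/3 ok · (2,2)@ 2/3 ok · (2,3)% 1/4 unhappy · (2,4)% 3/4 ok · (2,5)% 2/3 ok
Row 3: (3,1)% 1/2 unhappy · (3,3)@ 0/3 unhappy · (3,4)% 3/4 ok · (3,5)% 2/3 ok
Row 4: (4,1)% 2/3 ok · (4,2)% 2/2 ok · (4,3)% 2/3 ok · (4,4)% 3/4 ok · (4,5)@ 1/3 unhappy
Row 5: (5,1)@ 0/1 unhappy · (5,4)% 1/2 unhappy · (5,5)@ 1/2 unhappy

(1,5), (2,3), (3,1), (3,3), (4,5), (5,1), (5,4), (5,5)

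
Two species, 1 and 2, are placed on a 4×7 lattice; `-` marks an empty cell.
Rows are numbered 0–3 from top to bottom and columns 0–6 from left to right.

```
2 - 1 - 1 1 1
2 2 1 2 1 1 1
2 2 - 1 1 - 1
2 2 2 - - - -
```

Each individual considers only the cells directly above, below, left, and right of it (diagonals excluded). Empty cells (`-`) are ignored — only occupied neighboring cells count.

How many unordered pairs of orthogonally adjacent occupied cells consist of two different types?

Scan each occupied cell's neighbors to the right and below so each pair is counted once.
Row 0: 2(0,0)–2(1,0)= 1(0,2)–1(1,2)= 1(0,4)–1(0,5)= 1(0,4)–1(1,4)= 1(0,5)–1(0,6)= 1(0,5)–1(1,5)= 1(0,6)–1(1,6)=  → 0/7 unlike.
Row 1: 2(1,0)–2(1,1)= 2(1,0)–2(2,0)= 2(1,1)–1(1,2)≠ 2(1,1)–2(2,1)= 1(1,2)–2(1,3)≠ 2(1,3)–1(1,4)≠ 2(1,3)–1(2,3)≠ 1(1,4)–1(1,5)= 1(1,4)–1(2,4)= 1(1,5)–1(1,6)= 1(1,6)–1(2,6)=  → 4/11 unlike.
Row 2: 2(2,0)–2(2,1)= 2(2,0)–2(3,0)= 2(2,1)–2(3,1)= 1(2,3)–1(2,4)=  → 0/4 unlike.
Row 3: 2(3,0)–2(3,1)= 2(3,1)–2(3,2)=  → 0/2 unlike.
Total adjacent occupied pairs: 24; unlike-type pairs: 4.

4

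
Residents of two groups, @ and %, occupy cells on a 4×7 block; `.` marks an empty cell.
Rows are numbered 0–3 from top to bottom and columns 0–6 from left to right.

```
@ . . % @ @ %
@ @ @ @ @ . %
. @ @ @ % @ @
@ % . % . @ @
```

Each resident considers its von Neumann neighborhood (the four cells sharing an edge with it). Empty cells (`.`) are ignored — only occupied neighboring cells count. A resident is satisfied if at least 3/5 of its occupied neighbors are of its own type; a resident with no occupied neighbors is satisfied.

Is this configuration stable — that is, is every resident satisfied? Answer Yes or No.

Row 0: (0,0)@ 1/1 ok · (0,3)% 0/2 unhappy · (0,4)@ 2/3 ok · (0,5)@ 1/2 unhappy · (0,6)% 1/2 unhappy
Row 1: (1,0)@ 2/2 ok · (1,1)@ 3/3 ok · (1,2)@ 3/3 ok · (1,3)@ 3/4 ok · (1,4)@ 2/3 ok · (1,6)% 1/2 unhappy
Row 2: (2,1)@ 2/3 ok · (2,2)@ 3/3 ok · (2,3)@ 2/4 unhappy · (2,4)% 0/3 unhappy · (2,5)@ 2/3 ok · (2,6)@ 2/3 ok
Row 3: (3,0)@ 0/1 unhappy · (3,1)% 0/2 unhappy · (3,3)% 0/1 unhappy · (3,5)@ 2/2 ok · (3,6)@ 2/2 ok
For instance (0,3) has only 0/2 same-type neighbors, below 3/5.

No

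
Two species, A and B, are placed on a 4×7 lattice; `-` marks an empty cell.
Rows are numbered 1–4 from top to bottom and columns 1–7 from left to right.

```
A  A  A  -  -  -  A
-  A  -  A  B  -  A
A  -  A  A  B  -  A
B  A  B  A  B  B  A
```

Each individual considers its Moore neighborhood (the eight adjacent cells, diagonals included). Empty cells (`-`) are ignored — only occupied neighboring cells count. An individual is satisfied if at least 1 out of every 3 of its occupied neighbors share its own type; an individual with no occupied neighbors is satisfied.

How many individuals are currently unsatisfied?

Row 1: (1,1)A 2/2 ✓ · (1,2)A 3/3 ✓ · (1,3)A 3/3 ✓ · (1,7)A 1/1 ✓
Row 2: (2,2)A 5/5 ✓ · (2,4)A 3/5 ✓ · (2,5)B 1/3 ✓ · (2,7)A 2/2 ✓
Row 3: (3,1)A 2/3 ✓ · (3,3)A 5/6 ✓ · (3,4)A 3/7 ✓ · (3,5)B 3/6 ✓ · (3,7)A 2/3 ✓
Row 4: (4,1)B 0/2 ✗ · (4,2)A 2/4 ✓ · (4,3)B 0/4 ✗ · (4,4)A 2/5 ✓ · (4,5)B 2/4 ✓ · (4,6)B 2/4 ✓ · (4,7)A 1/2 ✓
Unsatisfied: (4,1), (4,3) — 2 in total.

2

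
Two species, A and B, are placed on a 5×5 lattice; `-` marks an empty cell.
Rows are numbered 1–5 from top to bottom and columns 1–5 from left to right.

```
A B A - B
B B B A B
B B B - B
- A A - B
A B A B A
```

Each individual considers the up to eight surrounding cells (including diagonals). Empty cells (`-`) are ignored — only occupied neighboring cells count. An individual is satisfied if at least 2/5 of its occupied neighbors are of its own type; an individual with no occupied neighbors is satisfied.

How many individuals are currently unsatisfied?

7

(1,1)A 0/3 unhappy
(1,2)B 3/5 ok
(1,3)A 1/4 unhappy
(1,5)B 1/2 ok
(2,1)B 4/5 ok
(2,2)B 6/8 ok
(2,3)B 4/6 ok
(2,4)A 1/6 unhappy
(2,5)B 2/3 ok
(3,1)B 3/4 ok
(3,2)B 5/7 ok
(3,3)B 3/6 ok
(3,5)B 2/3 ok
(4,2)A 3/7 ok
(4,3)A 2/6 unhappy
(4,5)B 2/3 ok
(5,1)A 1/2 ok
(5,2)B 0/4 unhappy
(5,3)A 2/4 ok
(5,4)B 1/4 unhappy
(5,5)A 0/2 unhappy
Unsatisfied: (1,1), (1,3), (2,4), (4,3), (5,2), (5,4), (5,5) — 7 in total.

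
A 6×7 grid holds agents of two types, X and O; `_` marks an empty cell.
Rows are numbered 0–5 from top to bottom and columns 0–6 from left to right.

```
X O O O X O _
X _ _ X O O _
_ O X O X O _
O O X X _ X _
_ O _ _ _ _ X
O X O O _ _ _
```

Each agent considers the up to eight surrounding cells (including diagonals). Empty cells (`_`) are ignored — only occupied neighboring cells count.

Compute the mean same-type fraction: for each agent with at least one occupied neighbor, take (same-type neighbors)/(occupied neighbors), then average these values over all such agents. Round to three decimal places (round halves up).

(0,0)X 1/2
(0,1)O 1/3
(0,2)O 2/3
(0,3)O 2/4
(0,4)X 1/5
(0,5)O 2/3
(1,0)X 1/3
(1,3)X 3/7
(1,4)O 5/8
(1,5)O 3/5
(2,1)O 2/5
(2,2)X 3/6
(2,3)O 1/6
(2,4)X 3/7
(2,5)O 2/4
(3,0)O 3/3
(3,1)O 3/5
(3,2)X 2/6
(3,3)X 3/4
(3,5)X 2/3
(4,1)O 4/6
(4,6)X 1/1
(5,0)O 1/2
(5,1)X 0/3
(5,2)O 2/3
(5,3)O 1/1
Sum over 26 agents: 1/2 + 1/3 + 2/3 + 2/4 + 1/5 + 2/3 + 1/3 + 3/7 + 5/8 + 3/5 + 2/5 + 3/6 + 1/6 + 3/7 + 2/4 + 3/3 + 3/5 + 2/6 + 3/4 + 2/3 + 4/6 + 1/1 + 1/2 + 0/3 + 2/3 + 1/1 = 3929/280; mean = 3929/280 ÷ 26 = 3929/7280 = 0.539697… → 0.540.

0.540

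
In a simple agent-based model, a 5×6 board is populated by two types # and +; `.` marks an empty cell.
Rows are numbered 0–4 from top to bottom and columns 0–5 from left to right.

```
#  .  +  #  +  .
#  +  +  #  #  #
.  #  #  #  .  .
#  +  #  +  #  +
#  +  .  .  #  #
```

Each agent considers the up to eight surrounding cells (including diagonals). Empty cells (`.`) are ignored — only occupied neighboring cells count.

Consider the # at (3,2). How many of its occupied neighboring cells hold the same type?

3

Occupied neighbors of (3,2): (2,1)=#, (2,2)=#, (2,3)=#, (3,1)=+, (3,3)=+, (4,1)=+.
Same type (#): 3 of 6.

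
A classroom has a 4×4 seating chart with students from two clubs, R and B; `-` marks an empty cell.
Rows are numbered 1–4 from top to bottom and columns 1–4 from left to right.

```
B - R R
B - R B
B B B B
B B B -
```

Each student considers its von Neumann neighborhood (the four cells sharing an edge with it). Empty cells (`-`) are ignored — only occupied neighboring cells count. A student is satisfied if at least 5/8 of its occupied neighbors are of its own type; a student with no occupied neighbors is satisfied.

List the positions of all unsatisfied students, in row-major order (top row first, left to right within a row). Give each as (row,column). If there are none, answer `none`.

(1,4), (2,3), (2,4)

Row 1: (1,1)B 1/1 satisfied · (1,3)R 2/2 satisfied · (1,4)R 1/2 not
Row 2: (2,1)B 2/2 satisfied · (2,3)R 1/3 not · (2,4)B 1/3 not
Row 3: (3,1)B 3/3 satisfied · (3,2)B 3/3 satisfied · (3,3)B 3/4 satisfied · (3,4)B 2/2 satisfied
Row 4: (4,1)B 2/2 satisfied · (4,2)B 3/3 satisfied · (4,3)B 2/2 satisfied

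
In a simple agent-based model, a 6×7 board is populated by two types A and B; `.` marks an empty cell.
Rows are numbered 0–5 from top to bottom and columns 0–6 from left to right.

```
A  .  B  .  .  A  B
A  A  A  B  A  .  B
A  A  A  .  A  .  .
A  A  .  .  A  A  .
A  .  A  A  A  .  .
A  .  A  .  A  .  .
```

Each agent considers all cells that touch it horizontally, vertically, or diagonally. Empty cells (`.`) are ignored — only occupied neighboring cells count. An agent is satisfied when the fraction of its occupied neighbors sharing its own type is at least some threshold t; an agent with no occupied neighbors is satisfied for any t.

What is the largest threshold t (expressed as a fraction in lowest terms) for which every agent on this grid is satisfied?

(0,0)A 2/2
(0,2)B 1/3
(0,5)A 1/3
(0,6)B 1/2
(1,0)A 4/4
(1,1)A 6/7
(1,2)A 3/5
(1,3)B 1/5
(1,4)A 2/3
(1,6)B 1/2
(2,0)A 5/5
(2,1)A 7/7
(2,2)A 4/5
(2,4)A 3/4
(3,0)A 4/4
(3,1)A 6/6
(3,4)A 4/4
(3,5)A 3/3
(4,0)A 3/3
(4,2)A 3/3
(4,3)A 5/5
(4,4)A 4/4
(5,0)A 1/1
(5,2)A 2/2
(5,4)A 2/2
The smallest same-type fraction is 1/5 at (1,3), which reduces to 1/5. Any threshold above that leaves this agent unsatisfied.

1/5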